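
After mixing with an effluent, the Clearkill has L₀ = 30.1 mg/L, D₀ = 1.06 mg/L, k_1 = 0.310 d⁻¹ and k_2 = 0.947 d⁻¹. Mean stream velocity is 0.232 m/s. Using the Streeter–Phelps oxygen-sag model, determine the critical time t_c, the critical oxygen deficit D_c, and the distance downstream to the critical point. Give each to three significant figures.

With k_2/k_1 = 3.055 and 1 − D₀(k_2−k_1)/(k_1 L₀) = 0.9276,
t_c = ln(3.055 × 0.9276) / (0.947 − 0.310) = ln(2.834) / 0.6370 = 1.042/0.6370 = 1.635 d.
D_c = (k_1/k_2) L₀ e^(−k_1 t_c) = (0.310/0.947) × 30.1 × e^(−0.310×1.635) = 0.3273 × 30.1 × 0.6024 = 5.935 mg/L.
x_c = v t_c = 0.232 m/s × 1.635 d × 86400 s/d = 32780 m ≈ 32.8 km.

t_c ≈ 1.64 d; D_c ≈ 5.94 mg/L; x_c ≈ 32.8 km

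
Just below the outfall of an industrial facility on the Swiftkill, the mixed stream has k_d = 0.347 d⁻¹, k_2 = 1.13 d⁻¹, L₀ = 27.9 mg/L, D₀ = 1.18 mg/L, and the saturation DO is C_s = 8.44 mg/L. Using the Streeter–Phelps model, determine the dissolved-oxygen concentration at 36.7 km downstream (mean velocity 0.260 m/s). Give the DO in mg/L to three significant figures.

DO ≈ 3.19 mg/L

Travel time t = x/v = 36.7 km / (0.260 m/s) = 36700 m / 0.260 m/s = 141200 s = 1.634 d.
k_d L₀/(k_2−k_d) = 0.347×27.9/(1.13−0.347) = 9.681/0.7830 = 12.36 mg/L.
e^(−k_d t) = e^(−0.347×1.634) = 0.5673; e^(−k_2 t) = e^(−1.13×1.634) = 0.1579.
D = 12.36 × (0.5673 − 0.1579) + 1.18 × 0.1579 = 5.062 + 0.1863 = 5.249 mg/L.
DO = C_s − D = 8.44 − 5.249 = 3.191 mg/L.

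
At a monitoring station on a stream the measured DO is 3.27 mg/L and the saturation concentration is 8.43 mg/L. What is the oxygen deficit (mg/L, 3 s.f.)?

D ≈ 5.16 mg/L

D = C_s − C = 8.43 − 3.27 = 5.16 mg/L.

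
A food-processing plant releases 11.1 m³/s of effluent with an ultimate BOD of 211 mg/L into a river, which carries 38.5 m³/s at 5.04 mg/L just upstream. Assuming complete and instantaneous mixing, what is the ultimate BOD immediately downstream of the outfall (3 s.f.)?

51.1 mg/L

Flow-weighted mixing: C = (Q_r C_r + Q_w C_w)/(Q_r + Q_w)
= (38.5×5.04 + 11.1×211)/(38.5 + 11.1) = 2536/49.60 = 51.13 mg/L.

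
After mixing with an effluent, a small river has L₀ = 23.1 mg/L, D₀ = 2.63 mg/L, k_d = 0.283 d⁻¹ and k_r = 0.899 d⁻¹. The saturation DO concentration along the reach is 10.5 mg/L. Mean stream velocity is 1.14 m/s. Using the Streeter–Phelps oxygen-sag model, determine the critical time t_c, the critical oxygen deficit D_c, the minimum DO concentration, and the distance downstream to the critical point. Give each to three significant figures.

At the critical point dD/dt = 0, so k_d L₀ e^(−k_d t) = k_r D. Substituting D(t) from the Streeter–Phelps equation and solving for t gives
t_c = ln[(k_r/k_d)(1 − D₀(k_r−k_d)/(k_d L₀))] / (k_r−k_d).
Here k_r−k_d = 0.6160 d⁻¹ and 1 − D₀(k_r−k_d)/(k_d L₀) = 1 − 2.63×0.6160/(0.283×23.1) = 0.7522, so
t_c = ln(3.177 × 0.7522) / 0.6160 = 0.8711 / 0.6160 = 1.414 d.
L(t_c) = L₀ e^(−k_d t_c) = 23.1 × 0.6702 = 15.48 mg/L, and at the critical point k_r D_c = k_d L, so D_c = (0.283/0.899) × 15.48 = 4.874 mg/L.
Minimum DO = C_s − D_c = 10.5 − 4.874 = 5.626 mg/L.
x_c = v t_c = 1.14 m/s × 1.414 d × 86400 s/d = 139300 m ≈ 139 km.

t_c ≈ 1.41 d; D_c ≈ 4.87 mg/L; min DO ≈ 5.63 mg/L; x_c ≈ 139 km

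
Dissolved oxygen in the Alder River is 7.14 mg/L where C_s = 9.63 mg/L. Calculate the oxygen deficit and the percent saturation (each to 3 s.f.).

D ≈ 2.49 mg/L; 74.1 % saturation

D = C_s − C = 9.63 − 7.14 = 2.49 mg/L.
% saturation = 7.14/9.63 × 100 = 74.1 %.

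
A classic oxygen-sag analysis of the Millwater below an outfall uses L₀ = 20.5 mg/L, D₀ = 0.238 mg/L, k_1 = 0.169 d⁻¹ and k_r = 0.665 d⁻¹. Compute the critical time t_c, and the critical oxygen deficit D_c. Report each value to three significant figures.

t_c ≈ 2.69 d; D_c ≈ 3.31 mg/L

With k_r/k_1 = 3.935 and 1 − D₀(k_r−k_1)/(k_1 L₀) = 0.9659,
t_c = ln(3.935 × 0.9659) / (0.665 − 0.169) = ln(3.801) / 0.4960 = 1.335/0.4960 = 2.692 d.
L(t_c) = L₀ e^(−k_1 t_c) = 20.5 × 0.6345 = 13.01 mg/L, and at the critical point k_r D_c = k_1 L, so D_c = (0.169/0.665) × 13.01 = 3.306 mg/L.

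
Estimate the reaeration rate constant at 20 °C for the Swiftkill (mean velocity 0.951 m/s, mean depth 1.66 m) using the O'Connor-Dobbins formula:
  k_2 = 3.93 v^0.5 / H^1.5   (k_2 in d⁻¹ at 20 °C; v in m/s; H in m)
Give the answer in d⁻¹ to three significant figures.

k_2 = 3.93 × 0.951^0.5 / 1.66^1.5 = 3.93 × 0.9752 / 2.139 = 1.792 d⁻¹.

k_2 ≈ 1.79 d⁻¹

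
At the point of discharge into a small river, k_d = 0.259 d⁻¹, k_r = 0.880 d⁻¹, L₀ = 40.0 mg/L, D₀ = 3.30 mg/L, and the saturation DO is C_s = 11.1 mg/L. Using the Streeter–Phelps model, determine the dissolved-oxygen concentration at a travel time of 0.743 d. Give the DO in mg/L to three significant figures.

DO ≈ 4.30 mg/L

k_d L₀/(k_r−k_d) = 0.259×40.0/(0.880−0.259) = 10.36/0.6210 = 16.68 mg/L.
e^(−k_d t) = e^(−0.259×0.7430) = 0.8249; e^(−k_r t) = e^(−0.880×0.7430) = 0.5200.
D = 16.68 × (0.8249 − 0.5200) + 3.30 × 0.5200 = 5.087 + 1.716 = 6.803 mg/L.
DO = C_s − D = 11.1 − 6.803 = 4.297 mg/L.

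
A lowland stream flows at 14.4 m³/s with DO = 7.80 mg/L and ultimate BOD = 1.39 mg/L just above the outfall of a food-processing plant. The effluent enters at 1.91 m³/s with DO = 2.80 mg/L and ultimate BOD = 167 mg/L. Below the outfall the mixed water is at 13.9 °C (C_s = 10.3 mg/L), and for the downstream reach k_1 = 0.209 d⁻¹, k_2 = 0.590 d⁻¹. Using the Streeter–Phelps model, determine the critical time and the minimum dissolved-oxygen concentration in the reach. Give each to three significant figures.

Mixed DO = (14.4×7.80 + 1.91×2.80)/(14.4+1.91) = 117.7/16.31 = 7.214 mg/L.
Mixed L₀ = (14.4×1.39 + 1.91×167)/(16.31) = 339.0/16.31 = 20.78 mg/L.
Initial deficit D₀ = C_s − DO₀ = 10.3 − 7.214 = 3.086 mg/L.
t_c = (1/0.3810) ln[(0.590/0.209)(1 − 3.086×0.3810/(0.209×20.78))] = 2.625 × ln(2.059) = 1.896 d.
D_c = (0.209/0.590) × 20.78 × e^(−0.209×1.896) = 0.3542 × 20.78 × 0.6729 = 4.954 mg/L.
Minimum DO = 10.3 − 4.954 = 5.346 mg/L.

t_c ≈ 1.90 d; minimum DO ≈ 5.35 mg/L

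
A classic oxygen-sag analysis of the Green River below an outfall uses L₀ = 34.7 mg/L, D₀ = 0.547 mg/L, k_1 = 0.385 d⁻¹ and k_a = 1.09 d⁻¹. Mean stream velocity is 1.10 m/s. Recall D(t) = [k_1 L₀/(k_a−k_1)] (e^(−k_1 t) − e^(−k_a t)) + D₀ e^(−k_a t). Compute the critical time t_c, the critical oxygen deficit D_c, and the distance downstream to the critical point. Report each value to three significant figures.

With k_a/k_1 = 2.831 and 1 − D₀(k_a−k_1)/(k_1 L₀) = 0.9711,
t_c = ln(2.831 × 0.9711) / (1.09 − 0.385) = ln(2.749) / 0.7050 = 1.011/0.7050 = 1.435 d.
L(t_c) = L₀ e^(−k_1 t_c) = 34.7 × 0.5756 = 19.97 mg/L, and at the critical point k_a D_c = k_1 L, so D_c = (0.385/1.09) × 19.97 = 7.055 mg/L.
x_c = v t_c = 1.10 m/s × 1.435 d × 86400 s/d = 136300 m ≈ 136 km.

t_c ≈ 1.43 d; D_c ≈ 7.05 mg/L; x_c ≈ 136 km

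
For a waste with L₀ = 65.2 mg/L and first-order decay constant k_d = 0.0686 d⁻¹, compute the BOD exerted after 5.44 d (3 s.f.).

y ≈ 20.3 mg/L

y_t = L₀(1 − e^(−k_d t)) = 65.2 × (1 − e^(−0.0686×5.44))
= 65.2 × (1 − 0.6885) = 65.2 × 0.3115 = 20.31 mg/L.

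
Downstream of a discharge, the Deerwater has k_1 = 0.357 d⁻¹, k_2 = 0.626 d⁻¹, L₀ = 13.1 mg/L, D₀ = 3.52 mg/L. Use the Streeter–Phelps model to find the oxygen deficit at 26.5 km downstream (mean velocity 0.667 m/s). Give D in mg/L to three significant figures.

D ≈ 4.36 mg/L

Travel time t = x/v = 26.5 km / (0.667 m/s) = 26500 m / 0.667 m/s = 39730 s = 0.4598 d.
k_1 L₀/(k_2−k_1) = 0.357×13.1/(0.626−0.357) = 4.677/0.2690 = 17.39 mg/L.
e^(−k_1 t) = e^(−0.357×0.4598) = 0.8486; e^(−k_2 t) = e^(−0.626×0.4598) = 0.7499.
D = 17.39 × (0.8486 − 0.7499) + 3.52 × 0.7499 = 1.717 + 2.640 = 4.356 mg/L.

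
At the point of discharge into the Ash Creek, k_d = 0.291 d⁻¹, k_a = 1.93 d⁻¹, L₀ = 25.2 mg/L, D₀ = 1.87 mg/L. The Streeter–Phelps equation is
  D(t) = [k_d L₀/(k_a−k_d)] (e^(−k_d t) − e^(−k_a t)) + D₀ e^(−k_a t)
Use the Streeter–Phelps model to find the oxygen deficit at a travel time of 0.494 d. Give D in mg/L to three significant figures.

k_d L₀/(k_a−k_d) = 0.291×25.2/(1.93−0.291) = 7.333/1.639 = 4.474 mg/L.
e^(−k_d t) = e^(−0.291×0.4940) = 0.8661; e^(−k_a t) = e^(−1.93×0.4940) = 0.3854.
D = 4.474 × (0.8661 − 0.3854) + 1.87 × 0.3854 = 2.151 + 0.7207 = 2.871 mg/L.

D ≈ 2.87 mg/L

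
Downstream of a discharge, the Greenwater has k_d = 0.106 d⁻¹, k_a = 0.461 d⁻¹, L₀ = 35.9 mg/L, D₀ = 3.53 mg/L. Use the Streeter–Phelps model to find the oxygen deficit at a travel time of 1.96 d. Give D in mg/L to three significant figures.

D ≈ 5.80 mg/L

k_d L₀/(k_a−k_d) = 0.106×35.9/(0.461−0.106) = 3.805/0.3550 = 10.72 mg/L.
e^(−k_d t) = e^(−0.106×1.960) = 0.8124; e^(−k_a t) = e^(−0.461×1.960) = 0.4051.
D = 10.72 × (0.8124 − 0.4051) + 3.53 × 0.4051 = 4.366 + 1.430 = 5.796 mg/L.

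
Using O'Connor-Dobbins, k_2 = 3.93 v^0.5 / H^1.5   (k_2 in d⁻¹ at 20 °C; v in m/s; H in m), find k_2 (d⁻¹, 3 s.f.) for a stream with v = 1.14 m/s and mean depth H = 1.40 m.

k_2 = 3.93 × 1.14^0.5 / 1.40^1.5 = 3.93 × 1.068 / 1.657 = 2.533 d⁻¹.

k_2 ≈ 2.53 d⁻¹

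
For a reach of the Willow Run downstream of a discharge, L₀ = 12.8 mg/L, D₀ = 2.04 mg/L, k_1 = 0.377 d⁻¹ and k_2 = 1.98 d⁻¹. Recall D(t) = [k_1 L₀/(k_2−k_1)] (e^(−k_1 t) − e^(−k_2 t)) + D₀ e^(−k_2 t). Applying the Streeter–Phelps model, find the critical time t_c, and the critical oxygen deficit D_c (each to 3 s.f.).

t_c ≈ 0.328 d; D_c ≈ 2.15 mg/L

At the critical point dD/dt = 0, so k_1 L₀ e^(−k_1 t) = k_2 D. Substituting D(t) from the Streeter–Phelps equation and solving for t gives
t_c = ln[(k_2/k_1)(1 − D₀(k_2−k_1)/(k_1 L₀))] / (k_2−k_1).
Here k_2−k_1 = 1.603 d⁻¹ and 1 − D₀(k_2−k_1)/(k_1 L₀) = 1 − 2.04×1.603/(0.377×12.8) = 0.3223, so
t_c = ln(5.252 × 0.3223) / 1.603 = 0.5265 / 1.603 = 0.3284 d.
L(t_c) = L₀ e^(−k_1 t_c) = 12.8 × 0.8835 = 11.31 mg/L, and at the critical point k_2 D_c = k_1 L, so D_c = (0.377/1.98) × 11.31 = 2.153 mg/L.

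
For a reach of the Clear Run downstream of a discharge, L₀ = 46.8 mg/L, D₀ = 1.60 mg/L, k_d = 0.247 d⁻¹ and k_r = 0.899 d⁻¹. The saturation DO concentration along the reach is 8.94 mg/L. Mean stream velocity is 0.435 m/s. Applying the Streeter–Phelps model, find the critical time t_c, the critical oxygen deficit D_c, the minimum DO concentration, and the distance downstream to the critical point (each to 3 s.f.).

t_c ≈ 1.84 d; D_c ≈ 8.17 mg/L; min DO ≈ 0.771 mg/L; x_c ≈ 69.0 km

With k_r/k_d = 3.640 and 1 − D₀(k_r−k_d)/(k_d L₀) = 0.9098,
t_c = ln(3.640 × 0.9098) / (0.899 − 0.247) = ln(3.311) / 0.6520 = 1.197/0.6520 = 1.836 d.
L(t_c) = L₀ e^(−k_d t_c) = 46.8 × 0.6353 = 29.73 mg/L, and at the critical point k_r D_c = k_d L, so D_c = (0.247/0.899) × 29.73 = 8.169 mg/L.
Minimum DO = C_s − D_c = 8.94 − 8.169 = 0.7705 mg/L.
x_c = v t_c = 0.435 m/s × 1.836 d × 86400 s/d = 69020 m ≈ 69.0 km.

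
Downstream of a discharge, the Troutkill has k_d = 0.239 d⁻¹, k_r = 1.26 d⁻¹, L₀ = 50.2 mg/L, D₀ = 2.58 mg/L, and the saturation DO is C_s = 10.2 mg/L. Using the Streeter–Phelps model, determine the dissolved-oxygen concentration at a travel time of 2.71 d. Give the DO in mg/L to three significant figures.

DO ≈ 4.35 mg/L

k_d L₀/(k_r−k_d) = 0.239×50.2/(1.26−0.239) = 12.00/1.021 = 11.75 mg/L.
e^(−k_d t) = e^(−0.239×2.710) = 0.5233; e^(−k_r t) = e^(−1.26×2.710) = 0.03289.
D = 11.75 × (0.5233 − 0.03289) + 2.58 × 0.03289 = 5.762 + 0.08486 = 5.847 mg/L.
DO = C_s − D = 10.2 − 5.847 = 4.353 mg/L.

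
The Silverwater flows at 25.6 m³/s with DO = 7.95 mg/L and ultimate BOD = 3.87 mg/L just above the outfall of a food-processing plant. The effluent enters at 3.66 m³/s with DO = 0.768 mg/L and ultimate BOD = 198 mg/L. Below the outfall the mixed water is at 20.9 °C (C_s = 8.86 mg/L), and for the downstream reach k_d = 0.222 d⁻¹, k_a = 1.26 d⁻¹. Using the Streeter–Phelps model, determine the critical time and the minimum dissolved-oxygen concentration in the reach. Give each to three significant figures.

t_c ≈ 1.33 d; minimum DO ≈ 5.17 mg/L

Mixed DO = (25.6×7.95 + 3.66×0.768)/(25.6+3.66) = 206.3/29.26 = 7.052 mg/L.
Mixed L₀ = (25.6×3.87 + 3.66×198)/(29.26) = 823.8/29.26 = 28.15 mg/L.
Initial deficit D₀ = C_s − DO₀ = 8.86 − 7.052 = 1.808 mg/L.
t_c = (1/1.038) ln[(1.26/0.222)(1 − 1.808×1.038/(0.222×28.15))] = 0.9634 × ln(3.971) = 1.329 d.
D_c = (0.222/1.26) × 28.15 × e^(−0.222×1.329) = 0.1762 × 28.15 × 0.7446 = 3.693 mg/L.
Minimum DO = 8.86 − 3.693 = 5.167 mg/L.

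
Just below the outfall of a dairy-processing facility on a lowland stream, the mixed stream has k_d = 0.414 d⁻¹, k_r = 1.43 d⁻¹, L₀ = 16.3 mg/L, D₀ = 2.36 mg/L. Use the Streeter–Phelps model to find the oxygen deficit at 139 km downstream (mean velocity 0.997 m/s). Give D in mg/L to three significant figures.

Travel time t = x/v = 139 km / (0.997 m/s) = 139000 m / 0.997 m/s = 139400 s = 1.614 d.
k_d L₀/(k_r−k_d) = 0.414×16.3/(1.43−0.414) = 6.748/1.016 = 6.642 mg/L.
e^(−k_d t) = e^(−0.414×1.614) = 0.5127; e^(−k_r t) = e^(−1.43×1.614) = 0.09951.
D = 6.642 × (0.5127 − 0.09951) + 2.36 × 0.09951 = 2.744 + 0.2348 = 2.979 mg/L.

D ≈ 2.98 mg/L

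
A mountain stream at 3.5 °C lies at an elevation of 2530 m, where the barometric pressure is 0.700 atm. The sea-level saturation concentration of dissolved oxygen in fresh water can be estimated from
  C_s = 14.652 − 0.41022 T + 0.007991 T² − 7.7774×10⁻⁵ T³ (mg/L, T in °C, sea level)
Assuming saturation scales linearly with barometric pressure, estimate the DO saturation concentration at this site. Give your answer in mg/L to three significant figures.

At sea level: C_s = 14.652 − 0.41022×3.5 + 0.007991×3.5² − 7.7774×10⁻⁵×3.5³ = 13.31 mg/L.
Pressure correction: C_s' = 13.31 × 0.700 = 9.318 mg/L.

C_s ≈ 9.32 mg/L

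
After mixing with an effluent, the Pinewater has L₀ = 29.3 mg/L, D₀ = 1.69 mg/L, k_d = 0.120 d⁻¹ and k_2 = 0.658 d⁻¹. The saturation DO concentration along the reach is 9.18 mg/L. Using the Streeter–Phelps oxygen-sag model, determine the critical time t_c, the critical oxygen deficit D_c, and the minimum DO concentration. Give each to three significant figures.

t_c ≈ 2.61 d; D_c ≈ 3.91 mg/L; min DO ≈ 5.27 mg/L

At the critical point dD/dt = 0, so k_d L₀ e^(−k_d t) = k_2 D. Substituting D(t) from the Streeter–Phelps equation and solving for t gives
t_c = ln[(k_2/k_d)(1 − D₀(k_2−k_d)/(k_d L₀))] / (k_2−k_d).
Here k_2−k_d = 0.5380 d⁻¹ and 1 − D₀(k_2−k_d)/(k_d L₀) = 1 − 1.69×0.5380/(0.120×29.3) = 0.7414, so
t_c = ln(5.483 × 0.7414) / 0.5380 = 1.403 / 0.5380 = 2.607 d.
D_c = (k_d/k_2) L₀ e^(−k_d t_c) = (0.120/0.658) × 29.3 × e^(−0.120×2.607) = 0.1824 × 29.3 × 0.7314 = 3.908 mg/L.
Minimum DO = C_s − D_c = 9.18 − 3.908 = 5.272 mg/L.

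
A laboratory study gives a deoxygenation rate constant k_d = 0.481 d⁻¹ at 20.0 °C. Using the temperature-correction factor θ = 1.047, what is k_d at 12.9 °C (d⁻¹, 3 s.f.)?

k_d(T₂) = k_d(T₁) · θ^(T₂−T₁) = 0.481 × 1.047^(12.9−20.0)
= 0.481 × 1.047^-7.10 = 0.481 × 0.7217 = 0.3472 d⁻¹.

k_d ≈ 0.347 d⁻¹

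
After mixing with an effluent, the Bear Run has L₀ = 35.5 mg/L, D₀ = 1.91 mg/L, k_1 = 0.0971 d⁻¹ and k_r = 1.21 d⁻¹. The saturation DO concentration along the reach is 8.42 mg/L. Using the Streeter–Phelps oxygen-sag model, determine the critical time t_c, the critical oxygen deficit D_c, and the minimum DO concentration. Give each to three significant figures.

t_c = [1/(k_r−k_1)] ln[(k_r/k_1)(1 − D₀(k_r−k_1)/(k_1 L₀))]
= [1/(1.21−0.0971)] ln[(1.21/0.0971)(1 − 1.91×1.113/(0.0971×35.5))]
= (1/1.113) ln[12.46 × 0.3833] = 0.8986 × ln(4.777) = 0.8986 × 1.564 = 1.405 d.
L(t_c) = L₀ e^(−k_1 t_c) = 35.5 × 0.8725 = 30.97 mg/L, and at the critical point k_r D_c = k_1 L, so D_c = (0.0971/1.21) × 30.97 = 2.485 mg/L.
Minimum DO = C_s − D_c = 8.42 − 2.485 = 5.935 mg/L.

t_c ≈ 1.41 d; D_c ≈ 2.49 mg/L; min DO ≈ 5.93 mg/L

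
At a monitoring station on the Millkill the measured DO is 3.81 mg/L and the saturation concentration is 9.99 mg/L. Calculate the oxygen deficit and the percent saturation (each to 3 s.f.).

D ≈ 6.18 mg/L; 38.1 % saturation

D = C_s − C = 9.99 − 3.81 = 6.18 mg/L.
% saturation = 3.81/9.99 × 100 = 38.1 %.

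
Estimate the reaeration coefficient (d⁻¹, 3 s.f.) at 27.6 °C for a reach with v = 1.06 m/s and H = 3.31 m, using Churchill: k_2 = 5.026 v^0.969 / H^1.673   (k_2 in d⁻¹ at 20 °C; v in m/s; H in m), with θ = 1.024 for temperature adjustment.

k_2(20) = 5.026 × 1.06^0.969 / 3.31^1.673 = 5.026 × 1.058 / 7.408 = 0.7179 d⁻¹.
k_2(27.6) = 0.7179 × 1.024^(27.6−20) = 0.7179 × 1.198 = 0.8597 d⁻¹.

k_2 ≈ 0.860 d⁻¹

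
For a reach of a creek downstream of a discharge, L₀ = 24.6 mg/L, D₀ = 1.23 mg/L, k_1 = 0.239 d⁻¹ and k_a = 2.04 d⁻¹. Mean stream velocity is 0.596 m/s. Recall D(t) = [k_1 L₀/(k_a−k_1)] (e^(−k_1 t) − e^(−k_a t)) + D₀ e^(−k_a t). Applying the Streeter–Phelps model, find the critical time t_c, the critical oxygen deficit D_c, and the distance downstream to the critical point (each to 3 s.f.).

With k_a/k_1 = 8.536 and 1 − D₀(k_a−k_1)/(k_1 L₀) = 0.6232,
t_c = ln(8.536 × 0.6232) / (2.04 − 0.239) = ln(5.320) / 1.801 = 1.671/1.801 = 0.9280 d.
D_c = (k_1/k_a) L₀ e^(−k_1 t_c) = (0.239/2.04) × 24.6 × e^(−0.239×0.9280) = 0.1172 × 24.6 × 0.8011 = 2.309 mg/L.
x_c = v t_c = 0.596 m/s × 0.9280 d × 86400 s/d = 47790 m ≈ 47.8 km.

t_c ≈ 0.928 d; D_c ≈ 2.31 mg/L; x_c ≈ 47.8 km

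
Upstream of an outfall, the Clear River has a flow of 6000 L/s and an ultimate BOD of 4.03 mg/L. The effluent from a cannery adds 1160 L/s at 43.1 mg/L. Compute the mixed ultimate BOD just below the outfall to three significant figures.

Flow-weighted mixing: C = (Q_r C_r + Q_w C_w)/(Q_r + Q_w)
= (6000×4.03 + 1160×43.1)/(6000 + 1160) = 74180/7160 = 10.36 mg/L.

10.4 mg/L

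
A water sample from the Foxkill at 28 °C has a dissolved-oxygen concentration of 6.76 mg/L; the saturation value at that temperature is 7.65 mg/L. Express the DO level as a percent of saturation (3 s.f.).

88.4 % saturation

% saturation = C/C_s × 100 = 6.76/7.65 × 100 = 88.4 %.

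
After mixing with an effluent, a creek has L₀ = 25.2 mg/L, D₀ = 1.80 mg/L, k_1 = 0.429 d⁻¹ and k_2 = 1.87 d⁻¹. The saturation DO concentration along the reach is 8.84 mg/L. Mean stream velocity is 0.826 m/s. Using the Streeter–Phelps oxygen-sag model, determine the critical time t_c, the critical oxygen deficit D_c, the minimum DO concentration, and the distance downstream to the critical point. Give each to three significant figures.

With k_2/k_1 = 4.359 and 1 − D₀(k_2−k_1)/(k_1 L₀) = 0.7601,
t_c = ln(4.359 × 0.7601) / (1.87 − 0.429) = ln(3.313) / 1.441 = 1.198/1.441 = 0.8313 d.
D_c = (k_1/k_2) L₀ e^(−k_1 t_c) = (0.429/1.87) × 25.2 × e^(−0.429×0.8313) = 0.2294 × 25.2 × 0.7000 = 4.047 mg/L.
Minimum DO = C_s − D_c = 8.84 − 4.047 = 4.793 mg/L.
x_c = v t_c = 0.826 m/s × 0.8313 d × 86400 s/d = 59330 m ≈ 59.3 km.

t_c ≈ 0.831 d; D_c ≈ 4.05 mg/L; min DO ≈ 4.79 mg/L; x_c ≈ 59.3 km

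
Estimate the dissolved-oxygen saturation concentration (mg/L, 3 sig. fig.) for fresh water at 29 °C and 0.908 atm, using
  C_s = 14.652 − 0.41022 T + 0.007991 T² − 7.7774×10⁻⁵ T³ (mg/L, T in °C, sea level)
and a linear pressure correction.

At sea level: C_s = 14.652 − 0.41022×29 + 0.007991×29² − 7.7774×10⁻⁵×29³ = 7.579 mg/L.
Pressure correction: C_s' = 7.579 × 0.908 = 6.882 mg/L.

C_s ≈ 6.88 mg/L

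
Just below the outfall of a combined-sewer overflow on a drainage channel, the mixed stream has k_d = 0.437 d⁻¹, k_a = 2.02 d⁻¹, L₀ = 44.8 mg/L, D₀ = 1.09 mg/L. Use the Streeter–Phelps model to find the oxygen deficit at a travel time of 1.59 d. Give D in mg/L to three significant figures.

k_d L₀/(k_a−k_d) = 0.437×44.8/(2.02−0.437) = 19.58/1.583 = 12.37 mg/L.
e^(−k_d t) = e^(−0.437×1.590) = 0.4992; e^(−k_a t) = e^(−2.02×1.590) = 0.04028.
D = 12.37 × (0.4992 − 0.04028) + 1.09 × 0.04028 = 5.675 + 0.04391 = 5.719 mg/L.

D ≈ 5.72 mg/L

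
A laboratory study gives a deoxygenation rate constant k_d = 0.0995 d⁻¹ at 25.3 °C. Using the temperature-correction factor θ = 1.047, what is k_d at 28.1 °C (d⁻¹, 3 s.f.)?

k_d(T₂) = k_d(T₁) · θ^(T₂−T₁) = 0.0995 × 1.047^(28.1−25.3)
= 0.0995 × 1.047^2.80 = 0.0995 × 1.137 = 0.1132 d⁻¹.

k_d ≈ 0.113 d⁻¹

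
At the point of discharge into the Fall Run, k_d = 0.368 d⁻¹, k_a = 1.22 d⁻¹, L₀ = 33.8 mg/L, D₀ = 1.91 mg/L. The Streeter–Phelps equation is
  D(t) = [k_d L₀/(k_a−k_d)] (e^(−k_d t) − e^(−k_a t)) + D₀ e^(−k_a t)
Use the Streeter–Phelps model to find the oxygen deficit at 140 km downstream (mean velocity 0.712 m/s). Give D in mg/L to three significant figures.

Travel time t = x/v = 140 km / (0.712 m/s) = 140000 m / 0.712 m/s = 196600 s = 2.276 d.
k_d L₀/(k_a−k_d) = 0.368×33.8/(1.22−0.368) = 12.44/0.8520 = 14.60 mg/L.
e^(−k_d t) = e^(−0.368×2.276) = 0.4328; e^(−k_a t) = e^(−1.22×2.276) = 0.06226.
D = 14.60 × (0.4328 − 0.06226) + 1.91 × 0.06226 = 5.409 + 0.1189 = 5.528 mg/L.

D ≈ 5.53 mg/L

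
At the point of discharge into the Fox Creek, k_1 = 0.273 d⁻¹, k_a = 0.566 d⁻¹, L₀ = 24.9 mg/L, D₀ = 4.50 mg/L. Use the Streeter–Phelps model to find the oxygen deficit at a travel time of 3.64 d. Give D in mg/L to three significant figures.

k_1 L₀/(k_a−k_1) = 0.273×24.9/(0.566−0.273) = 6.798/0.2930 = 23.20 mg/L.
e^(−k_1 t) = e^(−0.273×3.640) = 0.3702; e^(−k_a t) = e^(−0.566×3.640) = 0.1274.
D = 23.20 × (0.3702 − 0.1274) + 4.50 × 0.1274 = 5.632 + 0.5734 = 6.206 mg/L.

D ≈ 6.21 mg/L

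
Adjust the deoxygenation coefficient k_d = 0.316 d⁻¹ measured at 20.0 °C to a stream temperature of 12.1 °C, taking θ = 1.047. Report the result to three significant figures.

k_d ≈ 0.220 d⁻¹

k_d(T₂) = k_d(T₁) · θ^(T₂−T₁) = 0.316 × 1.047^(12.1−20.0)
= 0.316 × 1.047^-7.90 = 0.316 × 0.6957 = 0.2198 d⁻¹.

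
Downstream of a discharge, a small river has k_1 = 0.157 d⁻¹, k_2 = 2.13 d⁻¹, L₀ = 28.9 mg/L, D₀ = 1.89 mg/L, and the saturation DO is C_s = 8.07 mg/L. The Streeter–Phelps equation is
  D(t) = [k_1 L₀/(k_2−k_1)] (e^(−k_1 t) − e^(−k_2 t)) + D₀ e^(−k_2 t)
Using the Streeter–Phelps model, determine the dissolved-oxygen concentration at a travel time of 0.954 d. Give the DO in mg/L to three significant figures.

DO ≈ 6.14 mg/L

k_1 L₀/(k_2−k_1) = 0.157×28.9/(2.13−0.157) = 4.537/1.973 = 2.300 mg/L.
e^(−k_1 t) = e^(−0.157×0.9540) = 0.8609; e^(−k_2 t) = e^(−2.13×0.9540) = 0.1311.
D = 2.300 × (0.8609 − 0.1311) + 1.89 × 0.1311 = 1.678 + 0.2477 = 1.926 mg/L.
DO = C_s − D = 8.07 − 1.926 = 6.144 mg/L.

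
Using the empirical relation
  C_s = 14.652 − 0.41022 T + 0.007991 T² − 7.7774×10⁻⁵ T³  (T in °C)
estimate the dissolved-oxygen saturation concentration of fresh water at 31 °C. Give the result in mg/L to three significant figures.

C_s = 14.652 − 0.41022×31 + 0.007991×31² − 7.7774×10⁻⁵×31³ = 7.298 mg/L.

C_s ≈ 7.30 mg/L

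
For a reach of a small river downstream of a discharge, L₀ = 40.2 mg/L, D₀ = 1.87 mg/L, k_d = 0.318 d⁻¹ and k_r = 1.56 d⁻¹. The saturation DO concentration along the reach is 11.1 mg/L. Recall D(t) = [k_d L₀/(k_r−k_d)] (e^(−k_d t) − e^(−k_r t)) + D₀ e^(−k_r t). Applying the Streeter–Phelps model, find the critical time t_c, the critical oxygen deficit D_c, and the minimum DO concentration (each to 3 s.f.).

t_c ≈ 1.12 d; D_c ≈ 5.74 mg/L; min DO ≈ 5.36 mg/L

At the critical point dD/dt = 0, so k_d L₀ e^(−k_d t) = k_r D. Substituting D(t) from the Streeter–Phelps equation and solving for t gives
t_c = ln[(k_r/k_d)(1 − D₀(k_r−k_d)/(k_d L₀))] / (k_r−k_d).
Here k_r−k_d = 1.242 d⁻¹ and 1 − D₀(k_r−k_d)/(k_d L₀) = 1 − 1.87×1.242/(0.318×40.2) = 0.8183, so
t_c = ln(4.906 × 0.8183) / 1.242 = 1.390 / 1.242 = 1.119 d.
D_c = (k_d/k_r) L₀ e^(−k_d t_c) = (0.318/1.56) × 40.2 × e^(−0.318×1.119) = 0.2038 × 40.2 × 0.7006 = 5.741 mg/L.
Minimum DO = C_s − D_c = 11.1 − 5.741 = 5.359 mg/L.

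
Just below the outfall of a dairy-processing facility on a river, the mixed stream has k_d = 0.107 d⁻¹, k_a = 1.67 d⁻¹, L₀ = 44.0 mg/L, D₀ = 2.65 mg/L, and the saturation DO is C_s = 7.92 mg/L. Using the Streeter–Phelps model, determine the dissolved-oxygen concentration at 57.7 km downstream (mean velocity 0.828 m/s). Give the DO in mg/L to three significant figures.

DO ≈ 5.25 mg/L

Travel time t = x/v = 57.7 km / (0.828 m/s) = 57700 m / 0.828 m/s = 69690 s = 0.8066 d.
k_d L₀/(k_a−k_d) = 0.107×44.0/(1.67−0.107) = 4.708/1.563 = 3.012 mg/L.
e^(−k_d t) = e^(−0.107×0.8066) = 0.9173; e^(−k_a t) = e^(−1.67×0.8066) = 0.2600.
D = 3.012 × (0.9173 − 0.2600) + 2.65 × 0.2600 = 1.980 + 0.6891 = 2.669 mg/L.
DO = C_s − D = 7.92 − 2.669 = 5.251 mg/L.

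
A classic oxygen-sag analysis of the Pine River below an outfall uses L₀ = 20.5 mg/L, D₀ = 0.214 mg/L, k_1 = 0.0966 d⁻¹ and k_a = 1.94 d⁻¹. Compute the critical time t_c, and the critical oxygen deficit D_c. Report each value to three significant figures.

At the critical point dD/dt = 0, so k_1 L₀ e^(−k_1 t) = k_a D. Substituting D(t) from the Streeter–Phelps equation and solving for t gives
t_c = ln[(k_a/k_1)(1 − D₀(k_a−k_1)/(k_1 L₀))] / (k_a−k_1).
Here k_a−k_1 = 1.843 d⁻¹ and 1 − D₀(k_a−k_1)/(k_1 L₀) = 1 − 0.214×1.843/(0.0966×20.5) = 0.8008, so
t_c = ln(20.08 × 0.8008) / 1.843 = 2.778 / 1.843 = 1.507 d.
L(t_c) = L₀ e^(−k_1 t_c) = 20.5 × 0.8645 = 17.72 mg/L, and at the critical point k_a D_c = k_1 L, so D_c = (0.0966/1.94) × 17.72 = 0.8825 mg/L.

t_c ≈ 1.51 d; D_c ≈ 0.882 mg/L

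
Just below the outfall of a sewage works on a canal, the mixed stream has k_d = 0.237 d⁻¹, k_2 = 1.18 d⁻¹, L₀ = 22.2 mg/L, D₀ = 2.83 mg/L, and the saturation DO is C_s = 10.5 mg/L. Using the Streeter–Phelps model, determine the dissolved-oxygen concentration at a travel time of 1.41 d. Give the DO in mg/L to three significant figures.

DO ≈ 7.03 mg/L

k_d L₀/(k_2−k_d) = 0.237×22.2/(1.18−0.237) = 5.261/0.9430 = 5.579 mg/L.
e^(−k_d t) = e^(−0.237×1.410) = 0.7159; e^(−k_2 t) = e^(−1.18×1.410) = 0.1894.
D = 5.579 × (0.7159 − 0.1894) + 2.83 × 0.1894 = 2.938 + 0.5361 = 3.474 mg/L.
DO = C_s − D = 10.5 − 3.474 = 7.026 mg/L.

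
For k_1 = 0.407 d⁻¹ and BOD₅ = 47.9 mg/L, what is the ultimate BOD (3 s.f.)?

L₀ ≈ 55.1 mg/L

BOD₅ = L₀(1 − e^(−5k_1)) ⇒ L₀ = BOD₅ / (1 − e^(−5×0.407))
= 47.9 / (1 − 0.1307) = 47.9 / 0.8693 = 55.10 mg/L.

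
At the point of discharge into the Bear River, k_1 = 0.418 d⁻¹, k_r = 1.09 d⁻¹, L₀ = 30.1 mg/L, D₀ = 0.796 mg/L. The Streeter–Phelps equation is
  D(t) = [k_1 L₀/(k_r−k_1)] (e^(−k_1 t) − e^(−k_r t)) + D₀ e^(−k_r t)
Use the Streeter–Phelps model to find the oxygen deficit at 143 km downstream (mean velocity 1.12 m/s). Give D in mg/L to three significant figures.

D ≈ 6.51 mg/L

Travel time t = x/v = 143 km / (1.12 m/s) = 143000 m / 1.12 m/s = 127700 s = 1.478 d.
k_1 L₀/(k_r−k_1) = 0.418×30.1/(1.09−0.418) = 12.58/0.6720 = 18.72 mg/L.
e^(−k_1 t) = e^(−0.418×1.478) = 0.5392; e^(−k_r t) = e^(−1.09×1.478) = 0.1997.
D = 18.72 × (0.5392 − 0.1997) + 0.796 × 0.1997 = 6.355 + 0.1590 = 6.514 mg/L.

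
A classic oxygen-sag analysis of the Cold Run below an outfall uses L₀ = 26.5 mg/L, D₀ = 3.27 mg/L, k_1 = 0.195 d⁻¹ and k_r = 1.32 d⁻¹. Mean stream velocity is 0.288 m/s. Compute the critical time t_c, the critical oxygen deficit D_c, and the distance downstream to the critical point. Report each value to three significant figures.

At the critical point dD/dt = 0, so k_1 L₀ e^(−k_1 t) = k_r D. Substituting D(t) from the Streeter–Phelps equation and solving for t gives
t_c = ln[(k_r/k_1)(1 − D₀(k_r−k_1)/(k_1 L₀))] / (k_r−k_1).
Here k_r−k_1 = 1.125 d⁻¹ and 1 − D₀(k_r−k_1)/(k_1 L₀) = 1 − 3.27×1.125/(0.195×26.5) = 0.2881, so
t_c = ln(6.769 × 0.2881) / 1.125 = 0.6679 / 1.125 = 0.5937 d.
L(t_c) = L₀ e^(−k_1 t_c) = 26.5 × 0.8907 = 23.60 mg/L, and at the critical point k_r D_c = k_1 L, so D_c = (0.195/1.32) × 23.60 = 3.487 mg/L.
x_c = v t_c = 0.288 m/s × 0.5937 d × 86400 s/d = 14770 m ≈ 14.8 km.

t_c ≈ 0.594 d; D_c ≈ 3.49 mg/L; x_c ≈ 14.8 km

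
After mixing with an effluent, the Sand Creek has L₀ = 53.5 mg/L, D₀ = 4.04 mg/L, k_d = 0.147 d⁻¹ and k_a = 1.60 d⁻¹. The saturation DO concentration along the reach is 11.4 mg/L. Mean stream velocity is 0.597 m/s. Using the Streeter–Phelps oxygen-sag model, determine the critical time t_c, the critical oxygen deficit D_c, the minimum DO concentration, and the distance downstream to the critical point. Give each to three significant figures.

t_c ≈ 0.699 d; D_c ≈ 4.44 mg/L; min DO ≈ 6.96 mg/L; x_c ≈ 36.0 km

At the critical point dD/dt = 0, so k_d L₀ e^(−k_d t) = k_a D. Substituting D(t) from the Streeter–Phelps equation and solving for t gives
t_c = ln[(k_a/k_d)(1 − D₀(k_a−k_d)/(k_d L₀))] / (k_a−k_d).
Here k_a−k_d = 1.453 d⁻¹ and 1 − D₀(k_a−k_d)/(k_d L₀) = 1 − 4.04×1.453/(0.147×53.5) = 0.2536, so
t_c = ln(10.88 × 0.2536) / 1.453 = 1.015 / 1.453 = 0.6988 d.
D_c = (k_d/k_a) L₀ e^(−k_d t_c) = (0.147/1.60) × 53.5 × e^(−0.147×0.6988) = 0.09187 × 53.5 × 0.9024 = 4.435 mg/L.
Minimum DO = C_s − D_c = 11.4 − 4.435 = 6.965 mg/L.
x_c = v t_c = 0.597 m/s × 0.6988 d × 86400 s/d = 36040 m ≈ 36.0 km.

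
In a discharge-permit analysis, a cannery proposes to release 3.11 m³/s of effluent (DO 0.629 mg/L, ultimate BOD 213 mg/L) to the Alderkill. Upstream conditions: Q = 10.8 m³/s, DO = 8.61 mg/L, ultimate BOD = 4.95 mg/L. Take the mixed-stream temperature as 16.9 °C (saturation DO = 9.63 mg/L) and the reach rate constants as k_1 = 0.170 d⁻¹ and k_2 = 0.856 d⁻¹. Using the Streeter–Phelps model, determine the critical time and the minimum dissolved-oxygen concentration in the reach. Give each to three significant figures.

t_c ≈ 1.99 d; minimum DO ≈ 2.35 mg/L

Mixed DO = (10.8×8.61 + 3.11×0.629)/(10.8+3.11) = 94.94/13.91 = 6.826 mg/L.
Mixed L₀ = (10.8×4.95 + 3.11×213)/(13.91) = 715.9/13.91 = 51.47 mg/L.
Initial deficit D₀ = C_s − DO₀ = 9.63 − 6.826 = 2.804 mg/L.
t_c = (1/0.6860) ln[(0.856/0.170)(1 − 2.804×0.6860/(0.170×51.47))] = 1.458 × ln(3.928) = 1.994 d.
D_c = (0.170/0.856) × 51.47 × e^(−0.170×1.994) = 0.1986 × 51.47 × 0.7124 = 7.282 mg/L.
Minimum DO = 9.63 − 7.282 = 2.348 mg/L.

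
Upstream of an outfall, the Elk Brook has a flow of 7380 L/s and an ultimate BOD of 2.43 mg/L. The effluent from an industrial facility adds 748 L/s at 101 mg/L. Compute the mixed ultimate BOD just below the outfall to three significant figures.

11.5 mg/L

Flow-weighted mixing: C = (Q_r C_r + Q_w C_w)/(Q_r + Q_w)
= (7380×2.43 + 748×101)/(7380 + 748) = 93480/8128 = 11.50 mg/L.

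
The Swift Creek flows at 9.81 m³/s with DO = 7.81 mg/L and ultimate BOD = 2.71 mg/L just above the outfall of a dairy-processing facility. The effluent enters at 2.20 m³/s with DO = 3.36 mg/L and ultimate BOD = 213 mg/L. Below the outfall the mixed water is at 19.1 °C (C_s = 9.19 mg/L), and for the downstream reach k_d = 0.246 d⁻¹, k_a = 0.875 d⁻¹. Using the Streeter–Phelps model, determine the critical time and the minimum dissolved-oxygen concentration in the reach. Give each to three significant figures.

Mixed DO = (9.81×7.81 + 2.20×3.36)/(9.81+2.20) = 84.01/12.01 = 6.995 mg/L.
Mixed L₀ = (9.81×2.71 + 2.20×213)/(12.01) = 495.2/12.01 = 41.23 mg/L.
Initial deficit D₀ = C_s − DO₀ = 9.19 − 6.995 = 2.195 mg/L.
t_c = (1/0.6290) ln[(0.875/0.246)(1 − 2.195×0.6290/(0.246×41.23))] = 1.590 × ln(3.073) = 1.785 d.
D_c = (0.246/0.875) × 41.23 × e^(−0.246×1.785) = 0.2811 × 41.23 × 0.6447 = 7.473 mg/L.
Minimum DO = 9.19 − 7.473 = 1.717 mg/L.

t_c ≈ 1.78 d; minimum DO ≈ 1.72 mg/L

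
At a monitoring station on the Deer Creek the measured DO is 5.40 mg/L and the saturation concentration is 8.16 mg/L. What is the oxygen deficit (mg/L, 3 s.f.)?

D = C_s − C = 8.16 − 5.40 = 2.76 mg/L.

D ≈ 2.76 mg/L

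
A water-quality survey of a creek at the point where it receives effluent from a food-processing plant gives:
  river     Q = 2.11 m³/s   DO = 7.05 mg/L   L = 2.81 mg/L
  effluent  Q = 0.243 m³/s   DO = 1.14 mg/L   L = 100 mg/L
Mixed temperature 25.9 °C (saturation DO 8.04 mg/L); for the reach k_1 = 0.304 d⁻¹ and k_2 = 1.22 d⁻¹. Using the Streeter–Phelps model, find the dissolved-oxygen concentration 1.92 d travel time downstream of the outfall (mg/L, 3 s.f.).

Mixed DO = (2.11×7.05 + 0.243×1.14)/(2.11+0.243) = 15.15/2.353 = 6.440 mg/L.
Mixed L₀ = (2.11×2.81 + 0.243×100)/(2.353) = 30.23/2.353 = 12.85 mg/L.
Initial deficit D₀ = C_s − DO₀ = 8.04 − 6.440 = 1.600 mg/L.
D(1.92) = [0.304×12.85/(1.22−0.304)](e^(−0.304×1.92) − e^(−1.22×1.92)) + 1.600 e^(−1.22×1.92)
= 4.264 × (0.5578 − 0.09610) + 1.600 × 0.09610 = 2.123 mg/L.
DO = 8.04 − 2.123 = 5.917 mg/L.

DO ≈ 5.92 mg/L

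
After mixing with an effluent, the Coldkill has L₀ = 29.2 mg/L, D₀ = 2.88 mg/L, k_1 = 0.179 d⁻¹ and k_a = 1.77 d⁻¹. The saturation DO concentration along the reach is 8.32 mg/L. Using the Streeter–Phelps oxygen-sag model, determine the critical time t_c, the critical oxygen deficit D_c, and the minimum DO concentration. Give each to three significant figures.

At the critical point dD/dt = 0, so k_1 L₀ e^(−k_1 t) = k_a D. Substituting D(t) from the Streeter–Phelps equation and solving for t gives
t_c = ln[(k_a/k_1)(1 − D₀(k_a−k_1)/(k_1 L₀))] / (k_a−k_1).
Here k_a−k_1 = 1.591 d⁻¹ and 1 − D₀(k_a−k_1)/(k_1 L₀) = 1 − 2.88×1.591/(0.179×29.2) = 0.1233, so
t_c = ln(9.888 × 0.1233) / 1.591 = 0.1986 / 1.591 = 0.1248 d.
L(t_c) = L₀ e^(−k_1 t_c) = 29.2 × 0.9779 = 28.55 mg/L, and at the critical point k_a D_c = k_1 L, so D_c = (0.179/1.77) × 28.55 = 2.888 mg/L.
Minimum DO = C_s − D_c = 8.32 − 2.888 = 5.432 mg/L.

t_c ≈ 0.125 d; D_c ≈ 2.89 mg/L; min DO ≈ 5.43 mg/L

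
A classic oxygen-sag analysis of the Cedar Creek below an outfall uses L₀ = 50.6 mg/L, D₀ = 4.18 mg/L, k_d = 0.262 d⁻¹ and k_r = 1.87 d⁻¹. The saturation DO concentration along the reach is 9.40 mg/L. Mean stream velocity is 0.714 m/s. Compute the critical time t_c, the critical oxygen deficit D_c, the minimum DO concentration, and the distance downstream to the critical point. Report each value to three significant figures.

t_c ≈ 0.782 d; D_c ≈ 5.78 mg/L; min DO ≈ 3.62 mg/L; x_c ≈ 48.3 km

At the critical point dD/dt = 0, so k_d L₀ e^(−k_d t) = k_r D. Substituting D(t) from the Streeter–Phelps equation and solving for t gives
t_c = ln[(k_r/k_d)(1 − D₀(k_r−k_d)/(k_d L₀))] / (k_r−k_d).
Here k_r−k_d = 1.608 d⁻¹ and 1 − D₀(k_r−k_d)/(k_d L₀) = 1 − 4.18×1.608/(0.262×50.6) = 0.4930, so
t_c = ln(7.137 × 0.4930) / 1.608 = 1.258 / 1.608 = 0.7824 d.
L(t_c) = L₀ e^(−k_d t_c) = 50.6 × 0.8147 = 41.22 mg/L, and at the critical point k_r D_c = k_d L, so D_c = (0.262/1.87) × 41.22 = 5.775 mg/L.
Minimum DO = C_s − D_c = 9.40 − 5.775 = 3.625 mg/L.
x_c = v t_c = 0.714 m/s × 0.7824 d × 86400 s/d = 48270 m ≈ 48.3 km.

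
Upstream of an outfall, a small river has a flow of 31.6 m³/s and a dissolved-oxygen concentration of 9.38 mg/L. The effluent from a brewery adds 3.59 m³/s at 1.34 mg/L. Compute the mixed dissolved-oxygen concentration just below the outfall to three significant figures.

8.56 mg/L

Flow-weighted mixing: C = (Q_r C_r + Q_w C_w)/(Q_r + Q_w)
= (31.6×9.38 + 3.59×1.34)/(31.6 + 3.59) = 301.2/35.19 = 8.560 mg/L.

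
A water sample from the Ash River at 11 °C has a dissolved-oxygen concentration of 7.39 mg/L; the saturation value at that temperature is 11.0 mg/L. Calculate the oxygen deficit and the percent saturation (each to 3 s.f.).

D ≈ 3.61 mg/L; 67.2 % saturation

D = C_s − C = 11.0 − 7.39 = 3.61 mg/L.
% saturation = 7.39/11.0 × 100 = 67.2 %.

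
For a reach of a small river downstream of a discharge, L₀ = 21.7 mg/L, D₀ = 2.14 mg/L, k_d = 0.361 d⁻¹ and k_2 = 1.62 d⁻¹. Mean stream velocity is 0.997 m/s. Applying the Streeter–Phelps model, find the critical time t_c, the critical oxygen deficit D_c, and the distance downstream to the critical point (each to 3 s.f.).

At the critical point dD/dt = 0, so k_d L₀ e^(−k_d t) = k_2 D. Substituting D(t) from the Streeter–Phelps equation and solving for t gives
t_c = ln[(k_2/k_d)(1 − D₀(k_2−k_d)/(k_d L₀))] / (k_2−k_d).
Here k_2−k_d = 1.259 d⁻¹ and 1 − D₀(k_2−k_d)/(k_d L₀) = 1 − 2.14×1.259/(0.361×21.7) = 0.6561, so
t_c = ln(4.488 × 0.6561) / 1.259 = 1.080 / 1.259 = 0.8577 d.
L(t_c) = L₀ e^(−k_d t_c) = 21.7 × 0.7337 = 15.92 mg/L, and at the critical point k_2 D_c = k_d L, so D_c = (0.361/1.62) × 15.92 = 3.548 mg/L.
x_c = v t_c = 0.997 m/s × 0.8577 d × 86400 s/d = 73880 m ≈ 73.9 km.

t_c ≈ 0.858 d; D_c ≈ 3.55 mg/L; x_c ≈ 73.9 km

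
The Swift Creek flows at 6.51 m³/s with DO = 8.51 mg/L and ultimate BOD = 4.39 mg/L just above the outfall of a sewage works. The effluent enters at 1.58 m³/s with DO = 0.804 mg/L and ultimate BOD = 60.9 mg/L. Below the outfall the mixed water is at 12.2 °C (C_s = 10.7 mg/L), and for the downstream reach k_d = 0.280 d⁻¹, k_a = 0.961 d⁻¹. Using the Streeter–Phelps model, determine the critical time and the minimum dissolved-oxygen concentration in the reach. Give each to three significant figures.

Mixed DO = (6.51×8.51 + 1.58×0.804)/(6.51+1.58) = 56.67/8.090 = 7.005 mg/L.
Mixed L₀ = (6.51×4.39 + 1.58×60.9)/(8.090) = 124.8/8.090 = 15.43 mg/L.
Initial deficit D₀ = C_s − DO₀ = 10.7 − 7.005 = 3.695 mg/L.
t_c = (1/0.6810) ln[(0.961/0.280)(1 − 3.695×0.6810/(0.280×15.43))] = 1.468 × ln(1.433) = 0.5280 d.
D_c = (0.280/0.961) × 15.43 × e^(−0.280×0.5280) = 0.2914 × 15.43 × 0.8626 = 3.877 mg/L.
Minimum DO = 10.7 − 3.877 = 6.823 mg/L.

t_c ≈ 0.528 d; minimum DO ≈ 6.82 mg/L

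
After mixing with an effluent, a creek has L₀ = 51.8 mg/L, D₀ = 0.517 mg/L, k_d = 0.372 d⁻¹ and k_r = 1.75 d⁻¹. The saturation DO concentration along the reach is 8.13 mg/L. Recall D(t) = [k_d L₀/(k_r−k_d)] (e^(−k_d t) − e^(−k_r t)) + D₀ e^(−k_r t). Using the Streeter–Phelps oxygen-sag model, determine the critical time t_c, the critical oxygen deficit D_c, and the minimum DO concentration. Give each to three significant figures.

t_c ≈ 1.10 d; D_c ≈ 7.32 mg/L; min DO ≈ 0.807 mg/L

t_c = [1/(k_r−k_d)] ln[(k_r/k_d)(1 − D₀(k_r−k_d)/(k_d L₀))]
= [1/(1.75−0.372)] ln[(1.75/0.372)(1 − 0.517×1.378/(0.372×51.8))]
= (1/1.378) ln[4.704 × 0.9630] = 0.7257 × ln(4.530) = 0.7257 × 1.511 = 1.096 d.
D_c = (k_d/k_r) L₀ e^(−k_d t_c) = (0.372/1.75) × 51.8 × e^(−0.372×1.096) = 0.2126 × 51.8 × 0.6651 = 7.323 mg/L.
Minimum DO = C_s − D_c = 8.13 − 7.323 = 0.8067 mg/L.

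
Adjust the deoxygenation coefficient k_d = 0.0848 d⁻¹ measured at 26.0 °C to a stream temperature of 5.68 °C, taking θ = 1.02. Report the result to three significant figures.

k_d(T₂) = k_d(T₁) · θ^(T₂−T₁) = 0.0848 × 1.02^(5.68−26.0)
= 0.0848 × 1.02^-20.3 = 0.0848 × 0.6687 = 0.05671 d⁻¹.

k_d ≈ 0.0567 d⁻¹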